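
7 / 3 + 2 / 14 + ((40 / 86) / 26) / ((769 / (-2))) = 22352872 / 9027291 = 2.48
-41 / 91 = -0.45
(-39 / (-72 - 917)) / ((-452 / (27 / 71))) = -1053 / 31738988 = -0.00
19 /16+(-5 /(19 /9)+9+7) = 4505 /304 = 14.82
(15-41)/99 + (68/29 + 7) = 26075/2871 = 9.08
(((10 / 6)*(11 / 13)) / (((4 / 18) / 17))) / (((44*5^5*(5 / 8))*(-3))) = -17 / 40625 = -0.00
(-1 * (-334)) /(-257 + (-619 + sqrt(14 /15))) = -2194380 /5755313 -167 * sqrt(210) /5755313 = -0.38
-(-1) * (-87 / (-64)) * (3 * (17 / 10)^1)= 4437 / 640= 6.93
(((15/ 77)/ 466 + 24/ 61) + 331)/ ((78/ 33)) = 725355545/ 5173532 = 140.21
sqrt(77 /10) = sqrt(770) /10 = 2.77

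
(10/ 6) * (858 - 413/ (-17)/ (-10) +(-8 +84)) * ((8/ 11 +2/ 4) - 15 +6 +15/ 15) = -715051/ 68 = -10515.46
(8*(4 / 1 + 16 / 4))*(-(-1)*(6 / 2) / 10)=19.20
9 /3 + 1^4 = 4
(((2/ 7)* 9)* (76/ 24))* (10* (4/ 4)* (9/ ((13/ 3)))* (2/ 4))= 7695/ 91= 84.56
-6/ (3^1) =-2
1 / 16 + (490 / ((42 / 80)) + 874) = 86755 / 48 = 1807.40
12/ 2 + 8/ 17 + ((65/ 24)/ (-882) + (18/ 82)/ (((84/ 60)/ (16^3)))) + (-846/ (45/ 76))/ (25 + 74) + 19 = 530108528209/ 811475280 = 653.27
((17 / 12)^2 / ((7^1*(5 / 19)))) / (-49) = -5491 / 246960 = -0.02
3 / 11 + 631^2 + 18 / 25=109494548 / 275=398161.99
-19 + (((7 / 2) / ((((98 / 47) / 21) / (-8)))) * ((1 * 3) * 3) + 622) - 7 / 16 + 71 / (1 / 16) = -12791 / 16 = -799.44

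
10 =10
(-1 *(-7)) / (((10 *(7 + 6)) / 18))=63 / 65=0.97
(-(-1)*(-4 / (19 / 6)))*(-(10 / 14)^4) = 15000 / 45619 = 0.33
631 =631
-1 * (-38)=38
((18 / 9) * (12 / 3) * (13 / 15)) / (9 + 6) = 104 / 225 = 0.46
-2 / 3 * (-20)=40 / 3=13.33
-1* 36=-36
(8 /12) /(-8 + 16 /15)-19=-993 /52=-19.10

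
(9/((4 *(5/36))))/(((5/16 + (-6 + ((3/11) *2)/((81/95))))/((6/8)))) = -288684/119935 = -2.41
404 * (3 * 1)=1212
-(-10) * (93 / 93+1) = 20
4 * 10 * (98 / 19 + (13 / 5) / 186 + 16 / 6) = 313.54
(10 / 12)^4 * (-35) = -21875 / 1296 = -16.88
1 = 1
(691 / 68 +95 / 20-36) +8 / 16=-350 / 17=-20.59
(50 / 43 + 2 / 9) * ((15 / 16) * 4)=670 / 129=5.19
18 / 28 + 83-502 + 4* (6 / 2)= -5689 / 14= -406.36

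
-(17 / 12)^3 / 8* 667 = -3276971 / 13824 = -237.05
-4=-4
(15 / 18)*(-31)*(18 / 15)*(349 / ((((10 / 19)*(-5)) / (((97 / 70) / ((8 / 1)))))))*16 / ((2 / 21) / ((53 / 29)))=3170367303 / 14500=218646.02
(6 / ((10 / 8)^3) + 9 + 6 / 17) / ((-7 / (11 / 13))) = -22341 / 14875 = -1.50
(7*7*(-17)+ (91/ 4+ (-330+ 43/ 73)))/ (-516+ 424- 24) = 332781/ 33872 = 9.82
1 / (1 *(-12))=-0.08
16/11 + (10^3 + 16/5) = 55256/55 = 1004.65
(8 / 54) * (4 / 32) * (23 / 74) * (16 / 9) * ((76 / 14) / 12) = 874 / 188811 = 0.00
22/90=11/45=0.24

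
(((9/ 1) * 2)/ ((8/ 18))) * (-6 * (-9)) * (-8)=-17496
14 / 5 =2.80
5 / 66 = 0.08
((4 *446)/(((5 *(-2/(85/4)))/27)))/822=-34119/274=-124.52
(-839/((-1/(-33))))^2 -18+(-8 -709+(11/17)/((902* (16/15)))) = 17097560195151/22304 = 766569234.00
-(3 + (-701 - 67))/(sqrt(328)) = 765 * sqrt(82)/164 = 42.24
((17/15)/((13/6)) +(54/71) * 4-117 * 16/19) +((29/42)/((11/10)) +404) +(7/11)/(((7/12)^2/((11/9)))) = 6318669871/20255235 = 311.95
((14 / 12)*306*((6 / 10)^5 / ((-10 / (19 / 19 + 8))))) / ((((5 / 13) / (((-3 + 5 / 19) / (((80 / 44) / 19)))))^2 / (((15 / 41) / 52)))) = -622663890849 / 640625000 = -971.96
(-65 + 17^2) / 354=0.63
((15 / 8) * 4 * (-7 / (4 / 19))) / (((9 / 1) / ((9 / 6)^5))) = -53865 / 256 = -210.41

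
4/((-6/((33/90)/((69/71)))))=-0.25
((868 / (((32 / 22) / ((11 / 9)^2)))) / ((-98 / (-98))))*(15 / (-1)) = -1444135 / 108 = -13371.62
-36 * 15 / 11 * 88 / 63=-480 / 7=-68.57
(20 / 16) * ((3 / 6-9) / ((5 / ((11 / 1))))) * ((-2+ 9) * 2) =-1309 / 4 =-327.25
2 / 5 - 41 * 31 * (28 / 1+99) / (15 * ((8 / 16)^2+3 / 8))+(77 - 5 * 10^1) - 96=-1296481 / 75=-17286.41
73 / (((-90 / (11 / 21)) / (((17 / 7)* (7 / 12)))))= -13651 / 22680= -0.60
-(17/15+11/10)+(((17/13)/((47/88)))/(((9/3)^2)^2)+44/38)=-9828421/9403290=-1.05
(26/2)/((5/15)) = 39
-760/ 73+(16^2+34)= 20410/ 73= 279.59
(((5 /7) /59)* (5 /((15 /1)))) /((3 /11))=55 /3717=0.01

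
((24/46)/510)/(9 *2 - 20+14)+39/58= 114382/170085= 0.67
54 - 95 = -41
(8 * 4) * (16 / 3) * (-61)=-31232 / 3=-10410.67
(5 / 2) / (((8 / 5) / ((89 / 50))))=89 / 32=2.78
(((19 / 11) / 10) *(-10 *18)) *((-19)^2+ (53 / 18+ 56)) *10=-1436210 / 11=-130564.55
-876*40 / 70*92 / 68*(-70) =805920 / 17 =47407.06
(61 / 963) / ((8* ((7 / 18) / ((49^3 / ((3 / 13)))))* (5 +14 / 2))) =13327951 / 15408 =865.00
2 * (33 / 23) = 66 / 23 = 2.87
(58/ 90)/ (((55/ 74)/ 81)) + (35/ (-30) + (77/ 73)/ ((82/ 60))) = 344890787/ 4938450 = 69.84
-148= -148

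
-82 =-82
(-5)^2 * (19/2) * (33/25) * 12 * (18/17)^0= 3762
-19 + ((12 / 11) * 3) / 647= -18.99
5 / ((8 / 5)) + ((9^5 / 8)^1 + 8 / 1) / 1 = 29569 / 4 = 7392.25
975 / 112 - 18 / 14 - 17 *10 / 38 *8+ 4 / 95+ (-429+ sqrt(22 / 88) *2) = -4855327 / 10640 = -456.33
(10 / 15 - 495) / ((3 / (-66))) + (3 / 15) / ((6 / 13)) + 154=330893 / 30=11029.77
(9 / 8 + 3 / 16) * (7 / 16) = 147 / 256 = 0.57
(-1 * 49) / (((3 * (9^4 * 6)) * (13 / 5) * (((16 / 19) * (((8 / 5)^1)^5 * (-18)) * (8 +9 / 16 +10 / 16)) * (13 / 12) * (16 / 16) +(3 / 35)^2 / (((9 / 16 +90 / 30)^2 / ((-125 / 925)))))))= 501096203125 / 4967515178144303616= 0.00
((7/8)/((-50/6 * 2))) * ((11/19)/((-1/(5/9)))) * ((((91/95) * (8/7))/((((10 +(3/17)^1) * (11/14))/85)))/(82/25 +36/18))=0.04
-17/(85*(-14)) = 1/70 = 0.01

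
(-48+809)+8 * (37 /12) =2357 /3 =785.67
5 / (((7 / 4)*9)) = 20 / 63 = 0.32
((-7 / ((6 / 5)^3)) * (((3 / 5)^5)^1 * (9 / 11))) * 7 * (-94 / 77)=26649 / 12100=2.20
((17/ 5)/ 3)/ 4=17/ 60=0.28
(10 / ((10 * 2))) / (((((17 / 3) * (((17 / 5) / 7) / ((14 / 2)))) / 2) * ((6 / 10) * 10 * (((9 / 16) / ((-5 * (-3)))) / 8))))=78400 / 867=90.43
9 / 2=4.50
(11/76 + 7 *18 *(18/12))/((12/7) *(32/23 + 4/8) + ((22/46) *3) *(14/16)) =4628750/110067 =42.05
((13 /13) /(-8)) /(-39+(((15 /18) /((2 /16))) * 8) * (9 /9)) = -3 /344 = -0.01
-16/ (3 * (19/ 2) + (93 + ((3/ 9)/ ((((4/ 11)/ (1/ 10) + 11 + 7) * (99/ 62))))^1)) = -102816/ 780821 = -0.13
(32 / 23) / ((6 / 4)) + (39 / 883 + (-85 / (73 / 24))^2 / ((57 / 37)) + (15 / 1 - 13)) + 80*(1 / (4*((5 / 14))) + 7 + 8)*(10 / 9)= 35263697706361 / 18506759031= 1905.45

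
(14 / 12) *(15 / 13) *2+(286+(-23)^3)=-154418 / 13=-11878.31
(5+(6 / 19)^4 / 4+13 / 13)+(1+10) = 2215781 / 130321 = 17.00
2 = 2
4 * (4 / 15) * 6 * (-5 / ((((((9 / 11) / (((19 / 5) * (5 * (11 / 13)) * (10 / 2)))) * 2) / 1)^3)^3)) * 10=-17520673024730574132863648249013671875 / 32867202661502827176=-533074664283871094.75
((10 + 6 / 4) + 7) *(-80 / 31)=-1480 / 31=-47.74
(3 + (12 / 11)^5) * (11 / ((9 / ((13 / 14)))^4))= 6968741195 / 1230075210672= 0.01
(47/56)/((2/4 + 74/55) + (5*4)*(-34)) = -2585/2088716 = -0.00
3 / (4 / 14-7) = -21 / 47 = -0.45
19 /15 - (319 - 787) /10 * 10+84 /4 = 7354 /15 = 490.27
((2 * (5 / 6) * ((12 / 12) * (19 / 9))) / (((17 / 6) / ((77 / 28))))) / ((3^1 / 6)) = 1045 / 153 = 6.83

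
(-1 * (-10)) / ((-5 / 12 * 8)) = -3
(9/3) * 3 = 9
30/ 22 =1.36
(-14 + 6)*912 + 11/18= -131317/18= -7295.39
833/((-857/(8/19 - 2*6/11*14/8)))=259063/179113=1.45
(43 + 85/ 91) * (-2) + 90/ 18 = -7541/ 91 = -82.87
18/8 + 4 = 25/4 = 6.25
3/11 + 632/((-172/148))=-257095/473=-543.54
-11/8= -1.38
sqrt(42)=6.48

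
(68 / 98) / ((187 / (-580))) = -1160 / 539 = -2.15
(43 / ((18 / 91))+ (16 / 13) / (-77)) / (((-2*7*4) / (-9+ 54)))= -19583125 / 112112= -174.67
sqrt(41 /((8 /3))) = sqrt(246) /4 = 3.92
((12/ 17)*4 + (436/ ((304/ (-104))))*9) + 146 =-385532/ 323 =-1193.60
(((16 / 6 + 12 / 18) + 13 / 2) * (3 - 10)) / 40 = -413 / 240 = -1.72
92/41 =2.24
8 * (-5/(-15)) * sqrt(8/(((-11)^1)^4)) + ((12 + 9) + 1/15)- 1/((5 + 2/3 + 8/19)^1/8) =16 * sqrt(2)/363 + 102812/5205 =19.81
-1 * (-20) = 20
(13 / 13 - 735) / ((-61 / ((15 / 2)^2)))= 82575 / 122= 676.84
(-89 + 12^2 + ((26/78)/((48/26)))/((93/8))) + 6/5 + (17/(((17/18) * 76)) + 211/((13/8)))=385151713/2067390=186.30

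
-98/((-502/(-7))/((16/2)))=-2744/251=-10.93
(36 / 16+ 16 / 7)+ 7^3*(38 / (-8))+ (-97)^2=54490 / 7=7784.29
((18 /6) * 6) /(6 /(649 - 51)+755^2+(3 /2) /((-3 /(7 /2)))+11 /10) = 107640 /3408745673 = 0.00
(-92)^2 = 8464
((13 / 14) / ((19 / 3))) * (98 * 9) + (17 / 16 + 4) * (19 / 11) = 461673 / 3344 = 138.06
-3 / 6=-0.50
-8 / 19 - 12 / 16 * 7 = -431 / 76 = -5.67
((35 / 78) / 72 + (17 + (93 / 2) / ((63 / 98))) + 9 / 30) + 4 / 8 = 2531119 / 28080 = 90.14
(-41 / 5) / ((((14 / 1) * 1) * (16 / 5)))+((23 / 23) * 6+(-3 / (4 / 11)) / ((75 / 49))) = 0.43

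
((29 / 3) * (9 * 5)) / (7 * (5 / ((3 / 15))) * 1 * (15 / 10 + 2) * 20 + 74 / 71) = 30885 / 869824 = 0.04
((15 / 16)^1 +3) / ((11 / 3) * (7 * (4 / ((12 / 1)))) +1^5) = 567 / 1376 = 0.41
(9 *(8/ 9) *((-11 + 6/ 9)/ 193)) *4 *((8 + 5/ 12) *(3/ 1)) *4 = -100192/ 579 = -173.04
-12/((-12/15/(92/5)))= 276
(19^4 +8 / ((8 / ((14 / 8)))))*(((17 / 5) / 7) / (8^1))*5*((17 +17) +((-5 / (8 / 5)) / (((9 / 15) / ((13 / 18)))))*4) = 18140405509 / 24192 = 749851.42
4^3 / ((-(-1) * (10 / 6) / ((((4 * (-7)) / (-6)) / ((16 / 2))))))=112 / 5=22.40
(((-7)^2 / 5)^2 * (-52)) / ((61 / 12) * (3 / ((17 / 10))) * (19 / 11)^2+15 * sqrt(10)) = -67.31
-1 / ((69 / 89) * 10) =-89 / 690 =-0.13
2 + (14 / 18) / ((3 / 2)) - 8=-148 / 27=-5.48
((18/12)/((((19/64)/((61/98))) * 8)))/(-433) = -366/403123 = -0.00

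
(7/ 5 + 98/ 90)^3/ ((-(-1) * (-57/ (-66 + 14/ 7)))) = 89915392/ 5194125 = 17.31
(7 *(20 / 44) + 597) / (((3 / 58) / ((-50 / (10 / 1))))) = -1914580 / 33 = -58017.58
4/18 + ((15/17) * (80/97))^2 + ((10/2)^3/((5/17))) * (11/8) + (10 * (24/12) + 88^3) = 133538745977515/195782472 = 682077.13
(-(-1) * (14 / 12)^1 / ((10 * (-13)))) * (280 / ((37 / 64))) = -6272 / 1443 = -4.35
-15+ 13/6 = -12.83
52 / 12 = 13 / 3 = 4.33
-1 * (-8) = 8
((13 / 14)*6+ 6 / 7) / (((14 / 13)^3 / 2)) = 98865 / 9604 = 10.29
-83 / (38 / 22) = -48.05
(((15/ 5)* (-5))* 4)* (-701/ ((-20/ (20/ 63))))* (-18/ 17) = 84120/ 119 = 706.89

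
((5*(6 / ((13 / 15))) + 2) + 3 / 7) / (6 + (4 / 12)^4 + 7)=273051 / 95914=2.85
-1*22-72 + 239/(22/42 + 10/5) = 37/53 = 0.70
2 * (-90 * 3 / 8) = -135 / 2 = -67.50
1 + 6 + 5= 12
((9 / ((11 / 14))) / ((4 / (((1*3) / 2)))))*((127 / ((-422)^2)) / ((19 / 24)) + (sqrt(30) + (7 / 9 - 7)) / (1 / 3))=-1492093827 / 18609778 + 567*sqrt(30) / 44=-9.60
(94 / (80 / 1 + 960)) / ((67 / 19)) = 893 / 34840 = 0.03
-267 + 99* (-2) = -465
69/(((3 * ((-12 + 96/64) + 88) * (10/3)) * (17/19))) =1311/13175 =0.10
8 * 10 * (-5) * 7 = -2800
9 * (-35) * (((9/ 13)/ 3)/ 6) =-315/ 26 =-12.12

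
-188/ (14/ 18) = -1692/ 7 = -241.71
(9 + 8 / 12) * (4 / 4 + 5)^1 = 58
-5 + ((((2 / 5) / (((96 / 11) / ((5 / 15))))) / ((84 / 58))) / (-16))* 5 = -484159 / 96768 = -5.00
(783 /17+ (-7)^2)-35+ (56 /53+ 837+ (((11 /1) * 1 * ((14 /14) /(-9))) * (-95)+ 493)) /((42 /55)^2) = 36357724063 /14304276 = 2541.74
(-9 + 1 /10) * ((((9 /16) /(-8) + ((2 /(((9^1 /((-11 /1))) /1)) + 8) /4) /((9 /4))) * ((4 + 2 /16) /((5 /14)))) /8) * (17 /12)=-9.96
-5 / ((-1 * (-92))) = -5 / 92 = -0.05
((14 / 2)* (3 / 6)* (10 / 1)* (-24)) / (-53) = 840 / 53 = 15.85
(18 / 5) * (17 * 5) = 306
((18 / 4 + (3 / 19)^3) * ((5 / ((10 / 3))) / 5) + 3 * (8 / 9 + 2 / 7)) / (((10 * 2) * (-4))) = -561751 / 9218496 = -0.06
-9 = -9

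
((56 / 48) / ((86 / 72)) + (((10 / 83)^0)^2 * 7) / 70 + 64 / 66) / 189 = 29039 / 2681910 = 0.01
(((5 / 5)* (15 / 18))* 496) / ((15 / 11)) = 2728 / 9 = 303.11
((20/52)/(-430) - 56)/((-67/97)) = 6073073/74906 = 81.08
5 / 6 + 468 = 2813 / 6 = 468.83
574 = 574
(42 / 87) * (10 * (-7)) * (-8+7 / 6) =20090 / 87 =230.92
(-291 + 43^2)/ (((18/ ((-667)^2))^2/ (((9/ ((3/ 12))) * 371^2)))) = 42444225013383257638/ 9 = 4716025001487028626.44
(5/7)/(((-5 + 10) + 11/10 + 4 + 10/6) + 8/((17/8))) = 2550/55447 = 0.05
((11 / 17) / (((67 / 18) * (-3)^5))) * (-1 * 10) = 0.01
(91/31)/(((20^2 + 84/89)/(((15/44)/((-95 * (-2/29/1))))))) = 704613/1849573088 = 0.00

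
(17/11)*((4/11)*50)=3400/121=28.10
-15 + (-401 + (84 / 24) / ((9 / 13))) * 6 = -2390.67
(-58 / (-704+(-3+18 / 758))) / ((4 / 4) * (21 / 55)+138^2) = 604505 / 140327765652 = 0.00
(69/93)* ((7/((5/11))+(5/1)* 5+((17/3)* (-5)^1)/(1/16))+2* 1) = -141772/465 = -304.89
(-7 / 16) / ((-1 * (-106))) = -7 / 1696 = -0.00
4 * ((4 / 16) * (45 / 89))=45 / 89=0.51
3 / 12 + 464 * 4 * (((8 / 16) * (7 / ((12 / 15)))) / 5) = 6497 / 4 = 1624.25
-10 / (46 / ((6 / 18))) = -5 / 69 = -0.07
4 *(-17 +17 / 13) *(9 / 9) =-816 / 13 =-62.77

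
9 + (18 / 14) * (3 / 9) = 66 / 7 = 9.43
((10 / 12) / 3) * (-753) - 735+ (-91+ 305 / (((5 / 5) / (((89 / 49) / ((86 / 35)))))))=-731168 / 903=-809.71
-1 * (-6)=6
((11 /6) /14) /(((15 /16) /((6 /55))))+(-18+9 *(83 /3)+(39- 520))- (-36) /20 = -130297 /525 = -248.18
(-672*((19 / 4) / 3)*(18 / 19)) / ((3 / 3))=-1008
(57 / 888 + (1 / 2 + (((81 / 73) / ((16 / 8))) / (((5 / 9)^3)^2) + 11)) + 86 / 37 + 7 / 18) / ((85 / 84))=705053329729 / 21523593750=32.76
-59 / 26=-2.27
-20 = -20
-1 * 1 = -1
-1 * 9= -9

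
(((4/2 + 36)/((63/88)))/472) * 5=0.56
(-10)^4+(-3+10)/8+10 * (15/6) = 10025.88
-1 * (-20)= 20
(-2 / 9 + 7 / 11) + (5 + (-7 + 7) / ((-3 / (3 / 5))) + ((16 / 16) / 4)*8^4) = 1029.41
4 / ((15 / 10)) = 8 / 3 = 2.67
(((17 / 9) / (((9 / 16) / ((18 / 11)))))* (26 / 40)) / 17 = 104 / 495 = 0.21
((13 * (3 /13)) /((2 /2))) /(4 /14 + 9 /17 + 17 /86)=2.96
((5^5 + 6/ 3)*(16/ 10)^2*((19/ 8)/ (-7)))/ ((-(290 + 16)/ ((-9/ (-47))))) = 237652/ 139825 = 1.70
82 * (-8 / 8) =-82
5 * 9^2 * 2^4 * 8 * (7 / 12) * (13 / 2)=196560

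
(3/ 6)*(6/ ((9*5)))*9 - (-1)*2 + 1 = 18/ 5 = 3.60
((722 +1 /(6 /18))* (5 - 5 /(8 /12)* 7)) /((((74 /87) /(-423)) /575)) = 1457434603125 /148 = 9847531102.20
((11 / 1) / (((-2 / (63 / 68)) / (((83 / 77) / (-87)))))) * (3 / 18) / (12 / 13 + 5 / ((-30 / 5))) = 3237 / 27608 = 0.12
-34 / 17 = -2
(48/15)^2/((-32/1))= -8/25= -0.32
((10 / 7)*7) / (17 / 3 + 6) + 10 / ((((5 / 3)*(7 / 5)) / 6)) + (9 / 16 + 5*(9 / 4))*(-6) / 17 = 21327 / 952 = 22.40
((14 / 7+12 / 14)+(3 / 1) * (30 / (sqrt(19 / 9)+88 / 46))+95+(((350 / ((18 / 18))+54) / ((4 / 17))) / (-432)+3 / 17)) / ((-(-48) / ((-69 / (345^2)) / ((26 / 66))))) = -855706377427 / 135996388819200+2277 * sqrt(19) / 3833960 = -0.00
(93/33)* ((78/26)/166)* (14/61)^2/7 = 1302/3397273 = 0.00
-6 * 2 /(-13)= 12 /13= 0.92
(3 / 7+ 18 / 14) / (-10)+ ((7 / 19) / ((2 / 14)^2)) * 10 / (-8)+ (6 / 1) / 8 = -29243 / 1330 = -21.99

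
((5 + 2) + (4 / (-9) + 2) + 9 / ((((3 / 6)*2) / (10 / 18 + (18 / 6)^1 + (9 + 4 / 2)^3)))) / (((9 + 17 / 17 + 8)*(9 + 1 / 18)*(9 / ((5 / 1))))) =540880 / 13203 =40.97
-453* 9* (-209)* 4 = 3408372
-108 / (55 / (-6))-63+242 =10493 / 55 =190.78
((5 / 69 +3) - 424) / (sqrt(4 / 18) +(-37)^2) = -119283708 / 387951281 +29044*sqrt(2) / 387951281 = -0.31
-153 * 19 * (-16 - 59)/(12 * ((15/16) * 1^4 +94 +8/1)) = 32300/183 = 176.50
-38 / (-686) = 19 / 343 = 0.06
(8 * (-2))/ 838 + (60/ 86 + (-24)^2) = 576.68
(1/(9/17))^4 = 83521/6561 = 12.73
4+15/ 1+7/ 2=45/ 2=22.50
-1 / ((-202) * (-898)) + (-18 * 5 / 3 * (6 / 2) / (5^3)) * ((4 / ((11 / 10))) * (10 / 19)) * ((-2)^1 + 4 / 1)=-104484305 / 37911764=-2.76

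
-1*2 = -2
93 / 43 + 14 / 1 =695 / 43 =16.16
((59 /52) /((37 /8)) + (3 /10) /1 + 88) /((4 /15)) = 1277709 /3848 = 332.04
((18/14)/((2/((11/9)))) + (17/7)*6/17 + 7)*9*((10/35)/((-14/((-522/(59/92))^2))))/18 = -69765713424/1193983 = -58431.08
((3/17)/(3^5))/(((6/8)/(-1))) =-4/4131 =-0.00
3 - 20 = -17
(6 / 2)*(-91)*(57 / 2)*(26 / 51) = -67431 / 17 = -3966.53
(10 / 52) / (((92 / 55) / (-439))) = -120725 / 2392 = -50.47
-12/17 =-0.71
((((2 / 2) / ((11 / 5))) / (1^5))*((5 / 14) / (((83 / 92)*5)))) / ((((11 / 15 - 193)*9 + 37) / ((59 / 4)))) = -33925 / 108225194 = -0.00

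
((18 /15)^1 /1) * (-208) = -1248 /5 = -249.60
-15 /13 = -1.15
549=549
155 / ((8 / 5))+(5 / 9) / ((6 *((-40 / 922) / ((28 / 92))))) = 59756 / 621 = 96.23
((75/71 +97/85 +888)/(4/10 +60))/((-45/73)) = -196090483/8201565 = -23.91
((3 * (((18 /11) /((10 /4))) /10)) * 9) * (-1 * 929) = -451494 /275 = -1641.80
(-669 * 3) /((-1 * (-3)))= -669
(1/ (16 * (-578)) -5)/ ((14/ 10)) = -3.57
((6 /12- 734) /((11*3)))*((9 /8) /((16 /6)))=-13203 /1408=-9.38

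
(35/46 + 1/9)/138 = 361/57132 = 0.01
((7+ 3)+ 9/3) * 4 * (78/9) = 1352/3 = 450.67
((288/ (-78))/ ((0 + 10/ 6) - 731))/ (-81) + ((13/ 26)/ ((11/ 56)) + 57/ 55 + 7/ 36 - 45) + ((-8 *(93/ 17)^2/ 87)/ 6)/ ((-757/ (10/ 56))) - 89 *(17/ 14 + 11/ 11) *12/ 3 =-57632098655117123/ 69477329901980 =-829.51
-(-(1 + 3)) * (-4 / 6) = -2.67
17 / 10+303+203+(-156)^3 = -37959083 / 10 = -3795908.30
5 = 5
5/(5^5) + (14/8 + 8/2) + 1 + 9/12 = 9377/1250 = 7.50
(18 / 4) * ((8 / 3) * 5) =60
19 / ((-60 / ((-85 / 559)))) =323 / 6708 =0.05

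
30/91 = 0.33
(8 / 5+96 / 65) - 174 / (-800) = 17131 / 5200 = 3.29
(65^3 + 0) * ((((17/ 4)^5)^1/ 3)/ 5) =77985645725/ 3072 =25385952.38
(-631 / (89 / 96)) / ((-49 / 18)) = 250.03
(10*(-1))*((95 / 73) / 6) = -475 / 219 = -2.17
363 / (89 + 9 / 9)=121 / 30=4.03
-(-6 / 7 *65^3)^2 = -2715080062500 / 49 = -55409797193.88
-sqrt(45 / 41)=-3 * sqrt(205) / 41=-1.05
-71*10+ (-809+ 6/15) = -7593/5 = -1518.60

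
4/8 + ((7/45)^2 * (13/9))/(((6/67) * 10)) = 589429/1093500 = 0.54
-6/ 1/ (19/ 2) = -12/ 19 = -0.63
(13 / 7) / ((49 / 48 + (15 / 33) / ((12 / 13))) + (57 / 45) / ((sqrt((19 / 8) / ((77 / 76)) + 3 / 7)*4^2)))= 2787870800 / 2269401267 - 2390960*sqrt(1342) / 2269401267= 1.19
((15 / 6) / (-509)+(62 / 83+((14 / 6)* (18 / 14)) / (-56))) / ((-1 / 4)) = -1628887 / 591458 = -2.75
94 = 94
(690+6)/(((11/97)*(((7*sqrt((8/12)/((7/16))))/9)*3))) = 25317*sqrt(42)/77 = 2130.82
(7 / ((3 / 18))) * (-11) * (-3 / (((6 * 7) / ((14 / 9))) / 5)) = 770 / 3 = 256.67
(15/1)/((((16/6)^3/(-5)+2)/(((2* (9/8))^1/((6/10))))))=-30375/968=-31.38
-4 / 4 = -1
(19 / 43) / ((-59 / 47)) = -893 / 2537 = -0.35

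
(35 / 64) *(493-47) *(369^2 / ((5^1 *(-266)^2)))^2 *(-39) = -161240796458937 / 114432263680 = -1409.05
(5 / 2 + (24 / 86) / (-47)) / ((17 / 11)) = 1.61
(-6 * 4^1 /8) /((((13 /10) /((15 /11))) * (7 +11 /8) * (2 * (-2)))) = 900 /9581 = 0.09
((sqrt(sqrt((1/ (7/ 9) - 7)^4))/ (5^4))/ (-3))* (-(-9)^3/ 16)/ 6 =-81/ 3500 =-0.02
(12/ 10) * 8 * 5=48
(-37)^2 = 1369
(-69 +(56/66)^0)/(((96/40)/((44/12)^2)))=-10285/27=-380.93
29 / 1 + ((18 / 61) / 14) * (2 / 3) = 12389 / 427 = 29.01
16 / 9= 1.78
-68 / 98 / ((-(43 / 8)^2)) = 2176 / 90601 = 0.02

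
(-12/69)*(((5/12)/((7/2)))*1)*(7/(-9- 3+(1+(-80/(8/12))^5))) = 0.00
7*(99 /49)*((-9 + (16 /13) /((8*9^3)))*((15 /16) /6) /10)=-938201 /471744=-1.99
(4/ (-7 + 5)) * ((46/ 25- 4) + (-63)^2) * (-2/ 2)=198342/ 25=7933.68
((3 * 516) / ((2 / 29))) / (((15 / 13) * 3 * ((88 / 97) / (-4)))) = -1572467 / 55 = -28590.31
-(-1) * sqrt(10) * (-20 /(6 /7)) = -70 * sqrt(10) /3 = -73.79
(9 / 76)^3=729 / 438976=0.00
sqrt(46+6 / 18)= 6.81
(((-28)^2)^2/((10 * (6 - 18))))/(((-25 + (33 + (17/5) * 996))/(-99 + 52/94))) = 88875416/598263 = 148.56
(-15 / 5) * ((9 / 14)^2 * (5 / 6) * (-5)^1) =2025 / 392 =5.17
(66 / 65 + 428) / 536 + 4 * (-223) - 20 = -911.20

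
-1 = -1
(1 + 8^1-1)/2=4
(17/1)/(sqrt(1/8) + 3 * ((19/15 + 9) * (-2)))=-209440/758887 - 850 * sqrt(2)/758887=-0.28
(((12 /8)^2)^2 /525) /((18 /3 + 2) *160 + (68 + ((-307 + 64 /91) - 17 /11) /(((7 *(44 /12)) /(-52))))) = 22869 /4676036800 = 0.00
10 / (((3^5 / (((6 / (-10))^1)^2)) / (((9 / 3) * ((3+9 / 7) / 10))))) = 2 / 105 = 0.02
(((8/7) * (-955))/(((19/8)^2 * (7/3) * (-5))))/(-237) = -97792/1397431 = -0.07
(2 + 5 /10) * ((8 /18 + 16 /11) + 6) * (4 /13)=7820 /1287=6.08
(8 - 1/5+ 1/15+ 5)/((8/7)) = 1351/120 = 11.26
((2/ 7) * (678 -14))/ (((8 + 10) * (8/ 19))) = 1577/ 63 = 25.03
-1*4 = -4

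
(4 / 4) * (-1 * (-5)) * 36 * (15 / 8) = 675 / 2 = 337.50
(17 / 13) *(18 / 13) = 306 / 169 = 1.81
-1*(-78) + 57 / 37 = 2943 / 37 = 79.54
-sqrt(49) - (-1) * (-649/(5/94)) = -61041/5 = -12208.20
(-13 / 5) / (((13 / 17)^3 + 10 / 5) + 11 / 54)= -3448926 / 3516425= -0.98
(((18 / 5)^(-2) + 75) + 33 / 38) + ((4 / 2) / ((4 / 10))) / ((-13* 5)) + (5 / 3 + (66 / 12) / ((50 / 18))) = 159086311 / 2000700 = 79.52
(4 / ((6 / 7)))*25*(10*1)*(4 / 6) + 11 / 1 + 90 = 7909 / 9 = 878.78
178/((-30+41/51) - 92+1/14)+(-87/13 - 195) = -228410622/1124279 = -203.16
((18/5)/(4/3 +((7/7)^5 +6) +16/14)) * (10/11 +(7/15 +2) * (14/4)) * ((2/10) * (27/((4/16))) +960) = 973683396/273625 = 3558.46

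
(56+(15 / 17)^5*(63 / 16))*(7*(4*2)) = 9240227479 / 2839714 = 3253.93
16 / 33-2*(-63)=4174 / 33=126.48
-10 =-10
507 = 507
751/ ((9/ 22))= 1835.78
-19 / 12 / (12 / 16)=-19 / 9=-2.11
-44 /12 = -3.67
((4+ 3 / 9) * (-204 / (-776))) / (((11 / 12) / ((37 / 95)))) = 49062 / 101365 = 0.48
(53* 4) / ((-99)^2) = 212 / 9801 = 0.02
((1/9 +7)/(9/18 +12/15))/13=640/1521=0.42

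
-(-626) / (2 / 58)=18154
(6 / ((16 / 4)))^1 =3 / 2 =1.50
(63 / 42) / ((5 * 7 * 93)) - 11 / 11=-1.00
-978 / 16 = -489 / 8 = -61.12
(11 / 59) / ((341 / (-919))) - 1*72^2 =-9482455 / 1829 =-5184.50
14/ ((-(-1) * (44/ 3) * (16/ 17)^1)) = 357/ 352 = 1.01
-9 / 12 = -3 / 4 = -0.75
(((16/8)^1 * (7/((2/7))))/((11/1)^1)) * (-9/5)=-441/55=-8.02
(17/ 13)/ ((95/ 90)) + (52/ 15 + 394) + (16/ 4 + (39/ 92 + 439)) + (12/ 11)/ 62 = 97885496023/ 116233260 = 842.15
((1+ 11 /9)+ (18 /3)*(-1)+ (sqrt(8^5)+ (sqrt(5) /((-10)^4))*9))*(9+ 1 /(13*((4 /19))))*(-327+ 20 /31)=-157663328*sqrt(2) /403-44342811*sqrt(5) /16120000+ 83758643 /7254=-541734.09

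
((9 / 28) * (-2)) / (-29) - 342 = -138843 / 406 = -341.98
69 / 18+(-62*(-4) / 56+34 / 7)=13.12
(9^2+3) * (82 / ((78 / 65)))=5740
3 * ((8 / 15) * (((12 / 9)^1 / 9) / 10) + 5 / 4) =10189 / 2700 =3.77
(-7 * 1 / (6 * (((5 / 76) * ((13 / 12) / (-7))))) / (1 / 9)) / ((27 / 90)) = 44688 / 13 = 3437.54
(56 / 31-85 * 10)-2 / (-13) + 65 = -315565 / 403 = -783.04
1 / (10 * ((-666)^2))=1 / 4435560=0.00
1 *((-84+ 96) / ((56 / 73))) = 15.64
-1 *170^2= -28900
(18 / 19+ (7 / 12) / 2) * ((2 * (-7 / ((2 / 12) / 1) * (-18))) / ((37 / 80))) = 2847600 / 703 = 4050.64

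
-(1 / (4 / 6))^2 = -9 / 4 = -2.25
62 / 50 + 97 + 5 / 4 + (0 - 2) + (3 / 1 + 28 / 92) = 231827 / 2300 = 100.79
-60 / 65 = -12 / 13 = -0.92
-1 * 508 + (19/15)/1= -7601/15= -506.73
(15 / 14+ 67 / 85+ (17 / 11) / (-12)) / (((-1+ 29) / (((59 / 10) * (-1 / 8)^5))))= -8020637 / 720607641600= -0.00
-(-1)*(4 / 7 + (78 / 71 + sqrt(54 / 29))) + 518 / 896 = 3.61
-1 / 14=-0.07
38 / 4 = 19 / 2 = 9.50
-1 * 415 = -415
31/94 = 0.33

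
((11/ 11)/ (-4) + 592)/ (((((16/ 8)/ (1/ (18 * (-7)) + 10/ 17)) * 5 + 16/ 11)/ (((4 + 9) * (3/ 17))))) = 114745059/ 1579504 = 72.65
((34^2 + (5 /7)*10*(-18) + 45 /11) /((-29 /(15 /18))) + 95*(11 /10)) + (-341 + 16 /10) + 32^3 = 1088703347 /33495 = 32503.46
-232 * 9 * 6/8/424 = -783/212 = -3.69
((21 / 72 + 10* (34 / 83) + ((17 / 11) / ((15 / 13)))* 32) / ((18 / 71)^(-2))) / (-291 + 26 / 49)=-6848592849 / 655064288890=-0.01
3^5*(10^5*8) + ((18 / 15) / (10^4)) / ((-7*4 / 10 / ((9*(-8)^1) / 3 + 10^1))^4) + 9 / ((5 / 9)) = 7776000651 / 40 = 194400016.28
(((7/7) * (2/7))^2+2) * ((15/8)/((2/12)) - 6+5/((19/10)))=30549/1862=16.41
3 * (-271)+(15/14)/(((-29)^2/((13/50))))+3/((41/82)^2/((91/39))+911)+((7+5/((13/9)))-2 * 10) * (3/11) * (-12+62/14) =-340741511529213/429524115020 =-793.30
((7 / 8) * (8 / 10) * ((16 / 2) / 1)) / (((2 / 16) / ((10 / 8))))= 56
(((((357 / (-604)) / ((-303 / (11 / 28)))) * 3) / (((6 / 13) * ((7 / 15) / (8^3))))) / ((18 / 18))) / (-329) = -583440 / 35123053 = -0.02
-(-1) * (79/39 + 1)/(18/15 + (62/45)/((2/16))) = 177/715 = 0.25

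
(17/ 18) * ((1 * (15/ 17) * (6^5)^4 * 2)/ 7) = 6093597400104960/ 7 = 870513914300708.57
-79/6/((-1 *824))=0.02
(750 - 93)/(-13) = -657/13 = -50.54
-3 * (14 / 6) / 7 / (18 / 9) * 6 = -3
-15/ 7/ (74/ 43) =-645/ 518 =-1.25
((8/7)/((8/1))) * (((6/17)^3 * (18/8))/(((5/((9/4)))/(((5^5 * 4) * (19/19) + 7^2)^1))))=27444663/343910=79.80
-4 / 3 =-1.33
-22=-22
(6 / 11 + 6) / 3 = 24 / 11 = 2.18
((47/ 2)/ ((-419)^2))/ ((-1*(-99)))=47/ 34761078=0.00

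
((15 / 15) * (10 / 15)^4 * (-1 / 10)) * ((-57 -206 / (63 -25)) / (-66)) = -4744 / 253935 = -0.02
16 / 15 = 1.07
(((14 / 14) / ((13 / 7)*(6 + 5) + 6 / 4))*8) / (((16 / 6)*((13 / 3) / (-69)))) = -8694 / 3991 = -2.18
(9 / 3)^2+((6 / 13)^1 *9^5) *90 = 2452813.62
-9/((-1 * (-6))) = -1.50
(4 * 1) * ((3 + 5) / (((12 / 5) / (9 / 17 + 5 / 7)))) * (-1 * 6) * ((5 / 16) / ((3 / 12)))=-14800 / 119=-124.37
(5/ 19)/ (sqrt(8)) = 5 * sqrt(2)/ 76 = 0.09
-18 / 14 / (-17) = 9 / 119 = 0.08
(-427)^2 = 182329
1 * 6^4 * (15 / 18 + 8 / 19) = 30888 / 19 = 1625.68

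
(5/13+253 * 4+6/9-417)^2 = 355277.13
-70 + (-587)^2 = 344499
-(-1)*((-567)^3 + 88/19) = -3463400909/19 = -182284258.37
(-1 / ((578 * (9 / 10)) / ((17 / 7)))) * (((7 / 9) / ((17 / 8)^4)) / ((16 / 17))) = -0.00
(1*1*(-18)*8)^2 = 20736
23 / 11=2.09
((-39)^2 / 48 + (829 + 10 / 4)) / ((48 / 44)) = 151921 / 192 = 791.26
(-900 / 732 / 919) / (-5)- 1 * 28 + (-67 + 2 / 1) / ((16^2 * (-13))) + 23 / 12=-1122121483 / 43053312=-26.06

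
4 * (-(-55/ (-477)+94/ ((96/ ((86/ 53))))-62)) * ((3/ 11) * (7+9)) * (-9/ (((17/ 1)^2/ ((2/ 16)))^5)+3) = 15199699617723512911781/ 4814128922467397632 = 3157.31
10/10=1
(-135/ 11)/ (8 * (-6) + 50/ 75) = 405/ 1562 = 0.26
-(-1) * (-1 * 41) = -41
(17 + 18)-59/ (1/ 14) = -791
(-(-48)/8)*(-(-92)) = 552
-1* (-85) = 85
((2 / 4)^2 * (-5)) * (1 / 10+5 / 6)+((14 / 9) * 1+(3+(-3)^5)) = -4313 / 18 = -239.61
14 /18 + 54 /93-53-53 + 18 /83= -2418163 /23157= -104.42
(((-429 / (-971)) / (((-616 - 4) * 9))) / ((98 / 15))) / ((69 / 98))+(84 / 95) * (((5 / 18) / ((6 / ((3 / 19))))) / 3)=19230175 / 8997429708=0.00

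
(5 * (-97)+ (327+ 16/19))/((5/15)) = -8958/19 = -471.47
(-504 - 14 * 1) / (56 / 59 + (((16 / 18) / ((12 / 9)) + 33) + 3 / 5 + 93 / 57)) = -8710170 / 619589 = -14.06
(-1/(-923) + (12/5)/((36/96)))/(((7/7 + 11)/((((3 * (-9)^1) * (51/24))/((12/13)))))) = -1506591/45440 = -33.16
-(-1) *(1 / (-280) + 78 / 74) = 1.05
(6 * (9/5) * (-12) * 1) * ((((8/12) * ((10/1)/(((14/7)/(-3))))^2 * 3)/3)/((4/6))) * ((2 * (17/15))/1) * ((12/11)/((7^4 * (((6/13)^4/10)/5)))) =-873966600/26411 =-33091.01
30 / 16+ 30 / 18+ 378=9157 / 24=381.54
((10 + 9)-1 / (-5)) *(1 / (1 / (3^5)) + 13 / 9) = 4693.33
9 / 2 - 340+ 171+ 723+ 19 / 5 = 5623 / 10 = 562.30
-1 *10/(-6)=5/3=1.67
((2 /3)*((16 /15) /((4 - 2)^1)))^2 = 256 /2025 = 0.13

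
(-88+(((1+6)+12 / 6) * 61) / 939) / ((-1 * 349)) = 27361 / 109237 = 0.25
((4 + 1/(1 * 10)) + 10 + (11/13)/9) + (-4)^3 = -58273/1170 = -49.81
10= 10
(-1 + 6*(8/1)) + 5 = 52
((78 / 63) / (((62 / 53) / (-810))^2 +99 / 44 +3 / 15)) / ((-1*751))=-15972535800 / 23737020675193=-0.00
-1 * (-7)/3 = 7/3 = 2.33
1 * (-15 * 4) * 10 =-600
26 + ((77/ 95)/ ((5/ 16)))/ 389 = 4805382/ 184775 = 26.01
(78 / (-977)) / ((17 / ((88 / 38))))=-3432 / 315571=-0.01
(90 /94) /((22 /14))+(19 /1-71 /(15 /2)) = 10.14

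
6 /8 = 0.75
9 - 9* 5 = -36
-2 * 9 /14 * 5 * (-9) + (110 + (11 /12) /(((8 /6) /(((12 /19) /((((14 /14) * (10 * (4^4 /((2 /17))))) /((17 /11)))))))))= 167.86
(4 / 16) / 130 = 1 / 520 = 0.00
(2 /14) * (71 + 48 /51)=1223 /119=10.28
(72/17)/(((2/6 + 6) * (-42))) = -36/2261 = -0.02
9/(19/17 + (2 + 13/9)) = 1377/698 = 1.97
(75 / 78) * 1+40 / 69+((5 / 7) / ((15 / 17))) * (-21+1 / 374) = -355857 / 23023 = -15.46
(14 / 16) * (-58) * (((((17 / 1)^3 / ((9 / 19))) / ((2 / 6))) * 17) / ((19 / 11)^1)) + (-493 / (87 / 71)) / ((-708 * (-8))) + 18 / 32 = -264087380137 / 16992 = -15541865.59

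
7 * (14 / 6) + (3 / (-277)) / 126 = 190021 / 11634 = 16.33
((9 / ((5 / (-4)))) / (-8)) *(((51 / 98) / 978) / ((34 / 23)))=207 / 638960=0.00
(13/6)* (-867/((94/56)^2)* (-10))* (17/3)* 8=2002931840/6627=302238.09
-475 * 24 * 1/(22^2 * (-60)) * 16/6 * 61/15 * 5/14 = 11590/7623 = 1.52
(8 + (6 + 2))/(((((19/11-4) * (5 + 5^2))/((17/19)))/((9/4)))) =-1122/2375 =-0.47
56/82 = 28/41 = 0.68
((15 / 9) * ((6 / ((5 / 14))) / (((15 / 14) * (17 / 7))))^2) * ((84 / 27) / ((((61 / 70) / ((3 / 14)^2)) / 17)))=15059072 / 77775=193.62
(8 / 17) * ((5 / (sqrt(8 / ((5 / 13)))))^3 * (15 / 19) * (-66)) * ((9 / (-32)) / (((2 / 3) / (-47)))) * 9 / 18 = -392596875 * sqrt(130) / 13974272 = -320.32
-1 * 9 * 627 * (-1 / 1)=5643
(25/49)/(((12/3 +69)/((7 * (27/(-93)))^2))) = 2025/70153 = 0.03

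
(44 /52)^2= 121 /169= 0.72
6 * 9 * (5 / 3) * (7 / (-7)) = -90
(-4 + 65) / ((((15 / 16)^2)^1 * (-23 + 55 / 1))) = 488 / 225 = 2.17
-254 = -254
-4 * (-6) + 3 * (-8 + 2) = 6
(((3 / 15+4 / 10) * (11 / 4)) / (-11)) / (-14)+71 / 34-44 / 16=-3099 / 4760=-0.65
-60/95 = -12/19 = -0.63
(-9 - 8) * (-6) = 102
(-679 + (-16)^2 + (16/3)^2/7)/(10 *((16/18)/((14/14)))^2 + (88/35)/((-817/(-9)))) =-970338645/18364952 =-52.84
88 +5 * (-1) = 83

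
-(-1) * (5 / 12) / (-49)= -5 / 588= -0.01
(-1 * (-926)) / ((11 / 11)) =926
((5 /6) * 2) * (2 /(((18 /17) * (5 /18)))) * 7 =238 /3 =79.33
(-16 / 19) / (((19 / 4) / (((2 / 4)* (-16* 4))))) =2048 / 361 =5.67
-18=-18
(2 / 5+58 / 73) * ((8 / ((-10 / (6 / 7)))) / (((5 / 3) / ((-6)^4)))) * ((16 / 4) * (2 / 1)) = -325472256 / 63875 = -5095.46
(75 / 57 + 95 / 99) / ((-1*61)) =-4280 / 114741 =-0.04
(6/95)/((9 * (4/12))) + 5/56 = 587/5320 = 0.11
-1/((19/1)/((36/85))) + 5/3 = 7967/4845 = 1.64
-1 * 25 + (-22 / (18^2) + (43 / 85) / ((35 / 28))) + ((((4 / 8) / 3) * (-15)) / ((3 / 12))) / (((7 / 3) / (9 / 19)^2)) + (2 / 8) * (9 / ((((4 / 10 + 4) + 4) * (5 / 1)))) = -17795940313 / 695935800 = -25.57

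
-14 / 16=-0.88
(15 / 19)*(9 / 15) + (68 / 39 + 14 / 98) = 12242 / 5187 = 2.36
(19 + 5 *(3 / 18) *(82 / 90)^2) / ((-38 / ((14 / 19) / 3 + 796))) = -1085882743 / 2631690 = -412.62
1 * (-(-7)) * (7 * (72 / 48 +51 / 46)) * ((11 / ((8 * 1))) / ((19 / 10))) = 40425 / 437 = 92.51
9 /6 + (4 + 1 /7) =5.64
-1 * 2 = -2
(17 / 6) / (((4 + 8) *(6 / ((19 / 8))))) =323 / 3456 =0.09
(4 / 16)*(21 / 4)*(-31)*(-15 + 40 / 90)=28427 / 48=592.23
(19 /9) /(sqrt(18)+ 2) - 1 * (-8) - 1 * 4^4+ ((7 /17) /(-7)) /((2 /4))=-266057 /1071+ 19 * sqrt(2) /42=-247.78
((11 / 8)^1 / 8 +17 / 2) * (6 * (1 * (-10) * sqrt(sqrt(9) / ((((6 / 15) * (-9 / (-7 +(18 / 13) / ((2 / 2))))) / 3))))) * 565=-4703625 * sqrt(9490) / 416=-1101469.47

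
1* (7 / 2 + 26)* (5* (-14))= -2065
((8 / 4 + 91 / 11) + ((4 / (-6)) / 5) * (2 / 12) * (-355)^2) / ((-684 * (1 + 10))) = 138119 / 372438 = 0.37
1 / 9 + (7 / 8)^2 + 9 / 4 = 1801 / 576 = 3.13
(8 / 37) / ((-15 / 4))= -32 / 555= -0.06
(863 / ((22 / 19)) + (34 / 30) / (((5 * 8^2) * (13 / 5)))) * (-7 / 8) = -716222269 / 1098240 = -652.15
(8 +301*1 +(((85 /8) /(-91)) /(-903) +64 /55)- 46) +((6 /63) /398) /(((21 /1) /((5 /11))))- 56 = 208.16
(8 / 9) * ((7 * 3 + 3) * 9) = 192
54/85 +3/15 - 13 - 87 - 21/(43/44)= -440987/3655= -120.65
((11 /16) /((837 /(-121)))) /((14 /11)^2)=-161051 /2624832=-0.06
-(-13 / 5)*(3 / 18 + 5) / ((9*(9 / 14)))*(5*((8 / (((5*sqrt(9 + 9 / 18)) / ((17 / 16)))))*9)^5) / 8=4373.76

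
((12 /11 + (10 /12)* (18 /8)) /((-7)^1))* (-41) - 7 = 6389 /616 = 10.37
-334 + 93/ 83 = -27629/ 83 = -332.88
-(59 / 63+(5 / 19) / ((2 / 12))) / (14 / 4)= -6022 / 8379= -0.72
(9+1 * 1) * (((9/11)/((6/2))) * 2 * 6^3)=12960/11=1178.18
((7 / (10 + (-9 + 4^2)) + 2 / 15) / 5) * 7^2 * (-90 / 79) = -6.09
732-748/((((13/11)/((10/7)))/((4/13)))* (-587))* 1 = 508645292/694421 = 732.47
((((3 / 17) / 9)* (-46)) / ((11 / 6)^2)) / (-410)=0.00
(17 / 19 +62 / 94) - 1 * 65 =-56657 / 893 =-63.45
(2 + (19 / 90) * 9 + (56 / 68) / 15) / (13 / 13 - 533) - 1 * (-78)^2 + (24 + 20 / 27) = -14796002153 / 2441880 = -6059.27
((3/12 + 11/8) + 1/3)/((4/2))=47/48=0.98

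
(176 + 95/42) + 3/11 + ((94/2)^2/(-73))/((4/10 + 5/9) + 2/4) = 696934709/4418106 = 157.75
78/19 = 4.11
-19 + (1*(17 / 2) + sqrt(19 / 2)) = -21 / 2 + sqrt(38) / 2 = -7.42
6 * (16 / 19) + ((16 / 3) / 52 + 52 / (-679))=2555248 / 503139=5.08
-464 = -464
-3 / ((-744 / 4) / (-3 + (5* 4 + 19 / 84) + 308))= 27319 / 5208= 5.25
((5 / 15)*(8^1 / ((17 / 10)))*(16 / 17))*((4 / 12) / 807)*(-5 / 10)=-640 / 2099007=-0.00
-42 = -42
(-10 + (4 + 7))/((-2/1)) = -1/2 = -0.50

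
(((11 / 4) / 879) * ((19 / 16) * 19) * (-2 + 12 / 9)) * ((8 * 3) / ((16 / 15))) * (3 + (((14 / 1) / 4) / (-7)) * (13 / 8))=-694925 / 300032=-2.32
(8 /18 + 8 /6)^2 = 256 /81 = 3.16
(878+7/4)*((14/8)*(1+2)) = 73899/16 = 4618.69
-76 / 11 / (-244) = 0.03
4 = 4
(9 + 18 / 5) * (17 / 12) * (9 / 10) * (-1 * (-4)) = 3213 / 50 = 64.26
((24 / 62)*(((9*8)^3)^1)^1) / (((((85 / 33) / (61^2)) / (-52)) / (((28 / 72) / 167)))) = -11121957310464 / 440045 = -25274590.80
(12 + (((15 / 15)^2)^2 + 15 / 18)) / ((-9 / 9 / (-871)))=72293 / 6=12048.83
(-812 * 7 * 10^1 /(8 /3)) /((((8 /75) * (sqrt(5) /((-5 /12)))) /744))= 49557375 * sqrt(5) /4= 27703414.82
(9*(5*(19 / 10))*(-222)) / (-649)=18981 / 649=29.25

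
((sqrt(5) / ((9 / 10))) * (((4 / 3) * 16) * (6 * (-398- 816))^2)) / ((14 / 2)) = 3772917760 * sqrt(5) / 21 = 401738123.09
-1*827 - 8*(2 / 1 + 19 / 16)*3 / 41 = -67967 / 82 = -828.87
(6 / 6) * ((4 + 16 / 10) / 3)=28 / 15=1.87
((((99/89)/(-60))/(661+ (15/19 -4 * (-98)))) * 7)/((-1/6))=4389/5939860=0.00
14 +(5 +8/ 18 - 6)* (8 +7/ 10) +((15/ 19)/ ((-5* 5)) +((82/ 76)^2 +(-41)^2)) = 36633541/ 21660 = 1691.30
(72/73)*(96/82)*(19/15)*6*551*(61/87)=50736384/14965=3390.34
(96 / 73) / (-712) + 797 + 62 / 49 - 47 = 239166976 / 318353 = 751.26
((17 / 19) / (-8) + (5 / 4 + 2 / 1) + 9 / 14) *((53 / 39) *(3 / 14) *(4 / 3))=71073 / 48412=1.47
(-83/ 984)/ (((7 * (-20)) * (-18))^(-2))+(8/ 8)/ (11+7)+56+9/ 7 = -2766890575/ 5166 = -535596.32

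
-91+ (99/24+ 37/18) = -6107/72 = -84.82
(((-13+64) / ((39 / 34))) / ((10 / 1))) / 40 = 289 / 2600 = 0.11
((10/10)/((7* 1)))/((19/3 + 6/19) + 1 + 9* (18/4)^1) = 0.00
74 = 74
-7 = -7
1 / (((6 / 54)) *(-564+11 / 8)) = -72 / 4501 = -0.02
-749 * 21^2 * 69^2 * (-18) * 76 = 2151318371832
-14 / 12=-7 / 6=-1.17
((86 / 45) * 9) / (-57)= -0.30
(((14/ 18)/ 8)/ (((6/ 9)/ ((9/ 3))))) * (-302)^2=159607/ 4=39901.75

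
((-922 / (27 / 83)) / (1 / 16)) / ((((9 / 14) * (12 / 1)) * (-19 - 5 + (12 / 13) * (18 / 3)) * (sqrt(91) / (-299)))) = -11440637 * sqrt(91) / 10935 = -9980.50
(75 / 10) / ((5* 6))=1 / 4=0.25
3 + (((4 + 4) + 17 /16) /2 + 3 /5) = 1301 /160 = 8.13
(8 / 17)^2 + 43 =12491 / 289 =43.22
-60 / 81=-20 / 27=-0.74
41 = 41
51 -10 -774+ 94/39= -28493/39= -730.59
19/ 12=1.58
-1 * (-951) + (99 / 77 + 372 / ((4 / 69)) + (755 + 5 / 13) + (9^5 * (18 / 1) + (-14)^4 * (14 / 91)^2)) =1268076539 / 1183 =1071915.92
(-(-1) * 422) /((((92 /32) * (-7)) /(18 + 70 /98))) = -442256 /1127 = -392.42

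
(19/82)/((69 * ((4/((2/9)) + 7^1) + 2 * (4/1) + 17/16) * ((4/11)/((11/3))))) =4598/4625415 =0.00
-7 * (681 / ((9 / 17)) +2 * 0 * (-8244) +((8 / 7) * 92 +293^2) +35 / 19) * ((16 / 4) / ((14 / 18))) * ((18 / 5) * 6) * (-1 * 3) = 27068011056 / 133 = 203518880.12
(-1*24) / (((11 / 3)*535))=-72 / 5885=-0.01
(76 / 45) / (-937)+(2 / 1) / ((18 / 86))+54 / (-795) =7066136 / 744915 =9.49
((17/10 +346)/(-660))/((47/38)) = -22021/51700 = -0.43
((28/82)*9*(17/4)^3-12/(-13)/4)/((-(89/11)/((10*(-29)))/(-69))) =-443266652565/758992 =-584020.19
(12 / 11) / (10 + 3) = 12 / 143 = 0.08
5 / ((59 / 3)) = 15 / 59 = 0.25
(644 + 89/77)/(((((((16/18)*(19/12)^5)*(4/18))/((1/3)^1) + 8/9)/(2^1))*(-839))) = -41719142016/184076364241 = -0.23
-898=-898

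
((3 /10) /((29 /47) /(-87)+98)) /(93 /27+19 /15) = 3807 /5858408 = 0.00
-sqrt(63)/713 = -0.01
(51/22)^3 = 132651/10648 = 12.46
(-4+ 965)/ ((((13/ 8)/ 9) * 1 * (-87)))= -23064/ 377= -61.18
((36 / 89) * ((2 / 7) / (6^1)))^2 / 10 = 72 / 1940645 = 0.00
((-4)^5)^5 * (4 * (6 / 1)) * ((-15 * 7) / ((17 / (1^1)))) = 2837267765243412480 / 17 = 166898103837847792.94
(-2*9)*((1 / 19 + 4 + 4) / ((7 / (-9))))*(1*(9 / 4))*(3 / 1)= 334611 / 266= 1257.94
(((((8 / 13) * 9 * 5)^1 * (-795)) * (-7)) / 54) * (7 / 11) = 259700 / 143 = 1816.08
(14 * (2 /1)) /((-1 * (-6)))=14 /3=4.67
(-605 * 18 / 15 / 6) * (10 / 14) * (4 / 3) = -2420 / 21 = -115.24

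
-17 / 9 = -1.89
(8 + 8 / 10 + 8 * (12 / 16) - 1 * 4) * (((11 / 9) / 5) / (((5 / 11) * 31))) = 726 / 3875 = 0.19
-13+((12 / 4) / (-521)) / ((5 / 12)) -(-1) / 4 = -132999 / 10420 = -12.76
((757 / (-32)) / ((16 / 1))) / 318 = -757 / 162816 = -0.00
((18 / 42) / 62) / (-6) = -1 / 868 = -0.00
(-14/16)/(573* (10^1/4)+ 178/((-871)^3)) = -4625434177/7572496522636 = -0.00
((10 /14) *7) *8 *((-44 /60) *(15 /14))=-220 /7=-31.43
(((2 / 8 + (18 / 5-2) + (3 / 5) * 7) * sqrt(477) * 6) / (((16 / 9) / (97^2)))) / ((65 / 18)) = 829958481 * sqrt(53) / 5200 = 1161959.41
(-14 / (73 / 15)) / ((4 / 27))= -2835 / 146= -19.42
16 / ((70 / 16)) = 128 / 35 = 3.66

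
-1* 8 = -8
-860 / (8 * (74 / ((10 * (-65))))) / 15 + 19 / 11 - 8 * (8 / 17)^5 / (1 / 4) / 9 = 671915881589 / 10401872382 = 64.60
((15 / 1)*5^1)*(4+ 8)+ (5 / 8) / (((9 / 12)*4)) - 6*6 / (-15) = 108313 / 120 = 902.61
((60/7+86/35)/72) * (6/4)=193/840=0.23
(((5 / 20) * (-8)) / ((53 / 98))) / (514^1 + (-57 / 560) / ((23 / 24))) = -0.01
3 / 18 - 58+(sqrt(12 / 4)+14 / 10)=-1693 / 30+sqrt(3)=-54.70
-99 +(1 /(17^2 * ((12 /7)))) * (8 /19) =-1630813 /16473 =-99.00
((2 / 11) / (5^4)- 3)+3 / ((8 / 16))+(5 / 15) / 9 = 563804 / 185625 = 3.04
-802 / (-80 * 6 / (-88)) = -4411 / 30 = -147.03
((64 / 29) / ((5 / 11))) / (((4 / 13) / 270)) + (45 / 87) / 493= 60911151 / 14297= 4260.41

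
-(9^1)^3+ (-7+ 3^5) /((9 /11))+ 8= -3893 /9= -432.56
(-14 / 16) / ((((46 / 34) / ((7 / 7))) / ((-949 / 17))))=6643 / 184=36.10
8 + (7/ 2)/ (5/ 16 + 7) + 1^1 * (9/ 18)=2101/ 234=8.98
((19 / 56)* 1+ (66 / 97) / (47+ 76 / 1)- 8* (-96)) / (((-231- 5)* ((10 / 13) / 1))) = -2224554943 / 525600320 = -4.23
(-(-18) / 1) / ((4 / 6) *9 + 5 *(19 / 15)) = 54 / 37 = 1.46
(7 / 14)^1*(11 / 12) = 11 / 24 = 0.46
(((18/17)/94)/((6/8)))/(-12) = -1/799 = -0.00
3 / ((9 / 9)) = 3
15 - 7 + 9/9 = 9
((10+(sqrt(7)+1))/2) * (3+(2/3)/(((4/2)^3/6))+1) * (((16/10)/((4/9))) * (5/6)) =27 * sqrt(7)/4+297/4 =92.11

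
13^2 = 169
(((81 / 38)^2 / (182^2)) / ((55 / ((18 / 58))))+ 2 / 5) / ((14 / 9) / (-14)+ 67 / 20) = 274646454993 / 2223869075428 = 0.12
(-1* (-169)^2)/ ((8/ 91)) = -324881.38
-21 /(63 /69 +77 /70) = -4830 /463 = -10.43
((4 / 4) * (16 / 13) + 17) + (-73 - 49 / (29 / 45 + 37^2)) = -43912073 / 801242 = -54.81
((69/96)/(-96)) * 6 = -23/512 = -0.04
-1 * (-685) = 685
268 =268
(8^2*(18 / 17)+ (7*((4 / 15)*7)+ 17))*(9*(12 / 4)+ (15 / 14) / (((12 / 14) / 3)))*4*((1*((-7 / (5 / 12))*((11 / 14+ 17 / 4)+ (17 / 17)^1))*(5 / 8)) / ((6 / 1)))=-172857763 / 1360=-127101.30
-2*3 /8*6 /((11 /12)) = -54 /11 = -4.91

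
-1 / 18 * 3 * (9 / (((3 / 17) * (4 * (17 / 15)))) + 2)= -53 / 24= -2.21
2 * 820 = 1640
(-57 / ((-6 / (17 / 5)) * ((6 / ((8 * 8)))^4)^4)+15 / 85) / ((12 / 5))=3319105837751964399801507023 / 8781531084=377964367033830156.60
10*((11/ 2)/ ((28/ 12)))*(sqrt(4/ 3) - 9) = -1485/ 7 + 110*sqrt(3)/ 7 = -184.92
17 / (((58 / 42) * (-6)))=-119 / 58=-2.05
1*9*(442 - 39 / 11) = 43407 / 11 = 3946.09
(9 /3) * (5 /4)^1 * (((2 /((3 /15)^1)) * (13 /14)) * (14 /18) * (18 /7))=975 /14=69.64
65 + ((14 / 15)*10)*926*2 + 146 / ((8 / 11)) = 210613 / 12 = 17551.08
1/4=0.25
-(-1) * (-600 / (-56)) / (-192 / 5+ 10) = -375 / 994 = -0.38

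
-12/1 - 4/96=-289/24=-12.04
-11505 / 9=-1278.33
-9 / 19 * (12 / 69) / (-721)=36 / 315077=0.00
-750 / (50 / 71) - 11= -1076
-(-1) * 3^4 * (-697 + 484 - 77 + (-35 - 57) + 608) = 18306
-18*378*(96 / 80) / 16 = -5103 / 10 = -510.30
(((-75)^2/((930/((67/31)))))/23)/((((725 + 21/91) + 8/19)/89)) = 552322875/7923306616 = 0.07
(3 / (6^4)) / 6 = 1 / 2592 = 0.00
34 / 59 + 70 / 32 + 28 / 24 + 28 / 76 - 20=-844847 / 53808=-15.70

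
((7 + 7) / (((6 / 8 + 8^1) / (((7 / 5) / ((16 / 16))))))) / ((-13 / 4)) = -224 / 325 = -0.69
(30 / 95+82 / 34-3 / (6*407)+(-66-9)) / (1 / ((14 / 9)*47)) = -694641059 / 131461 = -5284.01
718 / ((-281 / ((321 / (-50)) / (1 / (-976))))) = -112473264 / 7025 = -16010.43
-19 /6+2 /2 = -13 /6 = -2.17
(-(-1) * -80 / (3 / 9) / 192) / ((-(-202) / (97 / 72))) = -485 / 58176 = -0.01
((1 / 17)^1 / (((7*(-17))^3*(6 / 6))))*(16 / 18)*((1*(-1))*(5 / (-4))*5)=-50 / 257829327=-0.00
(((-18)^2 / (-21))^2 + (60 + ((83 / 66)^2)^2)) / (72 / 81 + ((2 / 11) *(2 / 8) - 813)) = -279432502273 / 755027840952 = -0.37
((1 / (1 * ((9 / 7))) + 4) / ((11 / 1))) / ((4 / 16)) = 172 / 99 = 1.74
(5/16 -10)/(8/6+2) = -93/32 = -2.91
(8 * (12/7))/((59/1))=0.23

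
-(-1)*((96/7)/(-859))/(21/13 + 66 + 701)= -0.00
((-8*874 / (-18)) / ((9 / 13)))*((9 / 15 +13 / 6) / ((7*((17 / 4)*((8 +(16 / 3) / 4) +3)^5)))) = 0.00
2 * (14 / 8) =7 / 2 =3.50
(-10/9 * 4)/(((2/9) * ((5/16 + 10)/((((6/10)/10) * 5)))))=-0.58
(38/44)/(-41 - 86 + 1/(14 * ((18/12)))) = -399/58652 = -0.01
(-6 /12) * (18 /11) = -9 /11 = -0.82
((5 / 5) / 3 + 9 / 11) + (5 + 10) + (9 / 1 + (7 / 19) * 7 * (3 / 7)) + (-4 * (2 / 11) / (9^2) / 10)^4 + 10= 271352386542542989 / 7484183625661875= 36.26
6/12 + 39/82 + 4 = 204/41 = 4.98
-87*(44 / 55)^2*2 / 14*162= -225504 / 175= -1288.59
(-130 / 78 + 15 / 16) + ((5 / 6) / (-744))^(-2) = 956509333 / 1200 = 797091.11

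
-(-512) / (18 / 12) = 1024 / 3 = 341.33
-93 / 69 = -31 / 23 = -1.35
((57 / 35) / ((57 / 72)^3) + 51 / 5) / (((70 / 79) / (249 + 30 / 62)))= 52040427057 / 13708975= 3796.08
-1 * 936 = -936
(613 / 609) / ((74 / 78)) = 7969 / 7511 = 1.06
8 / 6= 4 / 3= 1.33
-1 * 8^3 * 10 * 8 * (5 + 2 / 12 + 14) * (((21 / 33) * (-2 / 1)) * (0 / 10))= 0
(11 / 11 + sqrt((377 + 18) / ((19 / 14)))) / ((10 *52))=1 / 520 + sqrt(105070) / 9880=0.03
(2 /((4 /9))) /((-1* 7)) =-9 /14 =-0.64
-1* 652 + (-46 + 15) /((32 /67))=-22941 /32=-716.91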